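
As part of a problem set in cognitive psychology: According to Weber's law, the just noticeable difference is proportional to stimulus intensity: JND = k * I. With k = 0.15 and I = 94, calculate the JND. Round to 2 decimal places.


JND = k * I
JND = 0.15 * 94
= 14.10


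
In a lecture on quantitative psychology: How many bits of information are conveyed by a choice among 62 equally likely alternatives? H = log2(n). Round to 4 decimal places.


H = log2(n)
H = log2(62)
= 5.9542


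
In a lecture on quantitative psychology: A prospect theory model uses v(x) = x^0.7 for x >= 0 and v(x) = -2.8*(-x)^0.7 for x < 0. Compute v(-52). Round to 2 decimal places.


Since x = -52 < 0, use v(x) = -lambda*(-x)^alpha
(-x) = 52
52^0.7 = 15.8929
v(-52) = -2.8 * 15.8929
= -44.50


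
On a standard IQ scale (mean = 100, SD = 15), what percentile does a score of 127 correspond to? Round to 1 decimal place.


z = (IQ - mean) / SD
z = (127 - 100) / 15 = 1.8
Percentile = Phi(1.8) * 100
Phi(1.8) = 0.96407
= 96.4


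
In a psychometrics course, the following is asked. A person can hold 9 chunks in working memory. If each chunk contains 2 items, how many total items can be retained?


Total items = chunks * items_per_chunk
= 9 * 2
= 18


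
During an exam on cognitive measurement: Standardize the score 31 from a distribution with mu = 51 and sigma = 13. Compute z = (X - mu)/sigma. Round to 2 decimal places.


z = (X - mu) / sigma
= (31 - 51) / 13
= -20 / 13
= -1.54


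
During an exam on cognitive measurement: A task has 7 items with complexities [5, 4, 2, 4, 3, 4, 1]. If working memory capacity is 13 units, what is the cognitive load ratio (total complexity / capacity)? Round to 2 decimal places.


Total complexity = 5 + 4 + 2 + 4 + 3 + 4 + 1 = 23
Load = total / capacity = 23 / 13
= 1.77


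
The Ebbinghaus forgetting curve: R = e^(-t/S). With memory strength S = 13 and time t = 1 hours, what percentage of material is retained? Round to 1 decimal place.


R = e^(-t/S)
-t/S = -1/13 = -0.076923
R = e^(-0.076923) = 0.925961
Percentage = 0.925961 * 100
= 92.6


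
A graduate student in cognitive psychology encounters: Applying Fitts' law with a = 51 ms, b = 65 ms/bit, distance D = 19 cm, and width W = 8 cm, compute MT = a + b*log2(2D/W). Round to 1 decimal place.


MT = 51 + 65 * log2(2*19/8)
2D/W = 4.75
log2(4.75) = 2.2479
MT = 51 + 65 * 2.2479
= 197.1 ms


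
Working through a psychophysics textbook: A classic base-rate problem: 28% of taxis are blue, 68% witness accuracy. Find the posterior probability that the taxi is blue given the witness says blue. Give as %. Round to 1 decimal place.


P(blue | says blue) = P(says blue | blue)*P(blue) / [P(says blue | blue)*P(blue) + P(says blue | not blue)*P(not blue)]
Numerator = 0.68 * 0.28 = 0.1904
False identification = 0.32 * 0.72 = 0.2304
P = 0.1904 / (0.1904 + 0.2304)
= 0.1904 / 0.4208
As percentage = 45.2


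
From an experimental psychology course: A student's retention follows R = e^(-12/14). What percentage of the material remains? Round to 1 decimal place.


R = e^(-t/S)
-t/S = -12/14 = -0.857143
R = e^(-0.857143) = 0.424373
Percentage = 0.424373 * 100
= 42.4


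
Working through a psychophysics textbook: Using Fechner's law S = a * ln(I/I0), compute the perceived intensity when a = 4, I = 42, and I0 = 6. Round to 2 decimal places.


S = 4 * ln(42/6)
I/I0 = 7.0
ln(7.0) = 1.9459
S = 4 * 1.9459
= 7.78


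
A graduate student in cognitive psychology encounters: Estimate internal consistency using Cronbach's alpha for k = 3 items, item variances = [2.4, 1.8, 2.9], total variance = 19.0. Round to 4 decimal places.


alpha = (k/(k-1)) * (1 - sum(s_i^2)/s_total^2)
sum(item variances) = 7.1
k/(k-1) = 3/2 = 1.5
1 - 7.1/19.0 = 1 - 0.373684 = 0.626316
alpha = 1.5 * 0.626316
= 0.9395


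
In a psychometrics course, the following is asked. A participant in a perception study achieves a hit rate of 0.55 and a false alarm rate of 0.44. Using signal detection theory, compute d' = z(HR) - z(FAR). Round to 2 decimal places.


d' = z(HR) - z(FAR)
z(0.55) = 0.1257
z(0.44) = -0.151
d' = 0.1257 - -0.151
= 0.28


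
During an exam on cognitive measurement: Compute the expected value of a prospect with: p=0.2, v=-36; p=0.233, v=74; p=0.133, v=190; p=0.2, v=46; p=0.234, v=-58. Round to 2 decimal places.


EU = sum(p_i * v_i)
0.2 * -36 = -7.2
0.233 * 74 = 17.242
0.133 * 190 = 25.27
0.2 * 46 = 9.2
0.234 * -58 = -13.572
EU = -7.2 + 17.242 + 25.27 + 9.2 + -13.572
= 30.94


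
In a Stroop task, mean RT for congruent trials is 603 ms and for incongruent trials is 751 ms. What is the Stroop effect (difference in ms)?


Stroop effect = RT(incongruent) - RT(congruent)
= 751 - 603
= 148 ms


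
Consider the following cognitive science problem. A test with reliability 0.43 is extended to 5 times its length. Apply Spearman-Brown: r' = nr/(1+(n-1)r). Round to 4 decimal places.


r_new = n*r / (1 + (n-1)*r)
Numerator = 5 * 0.43 = 2.15
Denominator = 1 + 4 * 0.43 = 2.72
r_new = 2.15 / 2.72
= 0.7904


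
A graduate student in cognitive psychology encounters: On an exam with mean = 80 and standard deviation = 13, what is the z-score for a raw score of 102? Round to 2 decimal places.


z = (X - mu) / sigma
= (102 - 80) / 13
= 22 / 13
= 1.69


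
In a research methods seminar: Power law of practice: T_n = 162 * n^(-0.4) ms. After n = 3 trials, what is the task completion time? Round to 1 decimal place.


T_n = 162 * 3^(-0.4)
3^(-0.4) = 0.644394
T_n = 162 * 0.644394
= 104.4 ms


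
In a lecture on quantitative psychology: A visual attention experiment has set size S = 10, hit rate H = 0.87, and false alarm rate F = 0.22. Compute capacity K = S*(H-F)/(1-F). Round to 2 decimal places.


K = S * (H - F) / (1 - F)
H - F = 0.65
1 - F = 0.78
K = 10 * 0.65 / 0.78
= 8.33


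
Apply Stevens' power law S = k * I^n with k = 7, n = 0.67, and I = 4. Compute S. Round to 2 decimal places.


S = 7 * 4^0.67
4^0.67 = 2.5315
S = 7 * 2.5315
= 17.72


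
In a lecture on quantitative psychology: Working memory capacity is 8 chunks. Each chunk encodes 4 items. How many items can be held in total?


Total items = chunks * items_per_chunk
= 8 * 4
= 32


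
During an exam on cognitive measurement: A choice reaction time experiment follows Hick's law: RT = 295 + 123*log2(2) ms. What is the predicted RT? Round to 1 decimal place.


RT = 295 + 123 * log2(2)
log2(2) = 1.0
RT = 295 + 123 * 1.0
= 295 + 123.0
= 418.0 ms


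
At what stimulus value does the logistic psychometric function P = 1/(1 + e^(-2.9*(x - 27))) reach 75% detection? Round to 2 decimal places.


At P = 0.75: 0.75 = 1/(1 + e^(-k*(x-x0)))
Solving: e^(-k*(x-x0)) = 1/3
x = x0 + ln(3)/k
ln(3) = 1.0986
x = 27 + 1.0986/2.9
= 27 + 0.3788
= 27.38


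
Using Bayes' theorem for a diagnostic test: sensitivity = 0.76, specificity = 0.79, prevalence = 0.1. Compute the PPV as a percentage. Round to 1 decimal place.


PPV = (sens * prev) / (sens * prev + (1-spec) * (1-prev))
Numerator = 0.76 * 0.1 = 0.076
P(positive and no disease) = (1 - spec) * (1 - prev) = (1 - 0.79) * (1 - 0.1) = 0.189
Denominator = 0.076 + 0.189 = 0.265
PPV = 0.076 / 0.265 = 0.286792
As percentage = 28.7


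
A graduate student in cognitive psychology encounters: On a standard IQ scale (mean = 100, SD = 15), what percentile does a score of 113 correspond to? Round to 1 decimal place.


z = (IQ - mean) / SD
z = (113 - 100) / 15 = 0.8667
Percentile = Phi(0.8667) * 100
Phi(0.8667) = 0.806947
= 80.7


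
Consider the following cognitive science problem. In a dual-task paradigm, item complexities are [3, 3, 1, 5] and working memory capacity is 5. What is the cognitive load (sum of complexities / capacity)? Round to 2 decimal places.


Total complexity = 3 + 3 + 1 + 5 = 12
Load = total / capacity = 12 / 5
= 2.40


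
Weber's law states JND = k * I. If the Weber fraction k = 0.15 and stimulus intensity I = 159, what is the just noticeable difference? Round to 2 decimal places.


JND = k * I
JND = 0.15 * 159
= 23.85


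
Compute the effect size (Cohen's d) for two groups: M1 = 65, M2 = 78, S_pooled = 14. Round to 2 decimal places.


Cohen's d = (M1 - M2) / S_pooled
= (65 - 78) / 14
= -13 / 14
= -0.93


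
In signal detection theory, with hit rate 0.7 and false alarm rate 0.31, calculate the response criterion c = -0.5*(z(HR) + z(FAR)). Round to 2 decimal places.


c = -0.5 * (z(HR) + z(FAR))
z(0.7) = 0.5244
z(0.31) = -0.4959
c = -0.5 * (0.5244 + -0.4959)
= -0.5 * 0.0285
= -0.01


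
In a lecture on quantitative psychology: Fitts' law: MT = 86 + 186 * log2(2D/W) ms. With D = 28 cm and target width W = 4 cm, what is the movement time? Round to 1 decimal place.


MT = 86 + 186 * log2(2*28/4)
2D/W = 14.0
log2(14.0) = 3.8074
MT = 86 + 186 * 3.8074
= 794.2 ms


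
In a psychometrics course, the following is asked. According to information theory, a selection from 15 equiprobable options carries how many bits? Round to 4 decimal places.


H = log2(n)
H = log2(15)
= 3.9069


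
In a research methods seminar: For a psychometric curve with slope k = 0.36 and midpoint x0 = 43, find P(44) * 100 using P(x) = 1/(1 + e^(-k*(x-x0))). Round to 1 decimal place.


P(x) = 1/(1 + e^(-0.36*(44 - 43)))
Exponent = -0.36 * 1 = -0.36
e^(-0.36) = 0.697676
P = 1/(1 + 0.697676) = 0.589041
Percentage = 58.9


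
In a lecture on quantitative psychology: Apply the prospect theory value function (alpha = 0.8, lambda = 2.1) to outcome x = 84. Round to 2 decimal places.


Since x = 84 >= 0, use v(x) = x^0.8
84^0.8 = 34.6277
v(84) = 34.63


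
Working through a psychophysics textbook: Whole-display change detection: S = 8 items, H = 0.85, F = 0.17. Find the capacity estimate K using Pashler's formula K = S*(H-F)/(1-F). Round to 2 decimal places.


K = S * (H - F) / (1 - F)
H - F = 0.68
1 - F = 0.83
K = 8 * 0.68 / 0.83
= 6.55


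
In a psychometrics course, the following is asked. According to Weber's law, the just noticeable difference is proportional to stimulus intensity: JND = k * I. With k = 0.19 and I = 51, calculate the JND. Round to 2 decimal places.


JND = k * I
JND = 0.19 * 51
= 9.69


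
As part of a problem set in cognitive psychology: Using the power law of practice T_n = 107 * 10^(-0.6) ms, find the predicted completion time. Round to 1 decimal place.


T_n = 107 * 10^(-0.6)
10^(-0.6) = 0.251189
T_n = 107 * 0.251189
= 26.9 ms


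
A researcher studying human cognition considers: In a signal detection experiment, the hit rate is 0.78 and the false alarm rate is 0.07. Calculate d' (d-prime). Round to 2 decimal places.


d' = z(HR) - z(FAR)
z(0.78) = 0.7722
z(0.07) = -1.4758
d' = 0.7722 - -1.4758
= 2.25


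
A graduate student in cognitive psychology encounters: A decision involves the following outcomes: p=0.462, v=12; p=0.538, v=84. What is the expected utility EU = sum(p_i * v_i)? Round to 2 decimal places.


EU = sum(p_i * v_i)
0.462 * 12 = 5.544
0.538 * 84 = 45.192
EU = 5.544 + 45.192
= 50.74


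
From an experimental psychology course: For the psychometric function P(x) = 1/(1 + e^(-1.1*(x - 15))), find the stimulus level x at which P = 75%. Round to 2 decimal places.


At P = 0.75: 0.75 = 1/(1 + e^(-k*(x-x0)))
Solving: e^(-k*(x-x0)) = 1/3
x = x0 + ln(3)/k
ln(3) = 1.0986
x = 15 + 1.0986/1.1
= 15 + 0.9987
= 16.00


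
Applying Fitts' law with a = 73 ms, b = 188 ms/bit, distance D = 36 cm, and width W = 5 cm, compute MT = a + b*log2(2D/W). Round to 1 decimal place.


MT = 73 + 188 * log2(2*36/5)
2D/W = 14.4
log2(14.4) = 3.848
MT = 73 + 188 * 3.848
= 796.4 ms


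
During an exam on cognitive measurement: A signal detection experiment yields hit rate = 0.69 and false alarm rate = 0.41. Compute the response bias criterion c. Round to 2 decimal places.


c = -0.5 * (z(HR) + z(FAR))
z(0.69) = 0.4959
z(0.41) = -0.2275
c = -0.5 * (0.4959 + -0.2275)
= -0.5 * 0.2684
= -0.13


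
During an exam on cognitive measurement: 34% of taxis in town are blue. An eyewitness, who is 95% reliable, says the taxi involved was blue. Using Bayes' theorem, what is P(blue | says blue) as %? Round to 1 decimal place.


P(blue | says blue) = P(says blue | blue)*P(blue) / [P(says blue | blue)*P(blue) + P(says blue | not blue)*P(not blue)]
Numerator = 0.95 * 0.34 = 0.323
False identification = 0.05 * 0.66 = 0.033
P = 0.323 / (0.323 + 0.033)
= 0.323 / 0.356
As percentage = 90.7


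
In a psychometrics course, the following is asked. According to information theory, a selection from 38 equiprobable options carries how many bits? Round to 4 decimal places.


H = log2(n)
H = log2(38)
= 5.2479


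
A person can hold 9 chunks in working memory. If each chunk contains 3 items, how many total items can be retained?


Total items = chunks * items_per_chunk
= 9 * 3
= 27


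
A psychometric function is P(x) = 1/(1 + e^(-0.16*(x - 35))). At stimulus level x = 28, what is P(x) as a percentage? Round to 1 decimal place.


P(x) = 1/(1 + e^(-0.16*(28 - 35)))
Exponent = -0.16 * -7 = 1.12
e^(1.12) = 3.064854
P = 1/(1 + 3.064854) = 0.246011
Percentage = 24.6


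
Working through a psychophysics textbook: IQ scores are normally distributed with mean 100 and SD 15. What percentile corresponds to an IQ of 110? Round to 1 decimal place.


z = (IQ - mean) / SD
z = (110 - 100) / 15 = 0.6667
Percentile = Phi(0.6667) * 100
Phi(0.6667) = 0.747518
= 74.8


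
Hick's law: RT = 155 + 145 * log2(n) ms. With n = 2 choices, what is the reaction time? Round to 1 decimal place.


RT = 155 + 145 * log2(2)
log2(2) = 1.0
RT = 155 + 145 * 1.0
= 155 + 145.0
= 300.0 ms


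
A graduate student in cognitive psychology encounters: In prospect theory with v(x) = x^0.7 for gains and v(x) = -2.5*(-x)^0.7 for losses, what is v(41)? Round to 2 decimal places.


Since x = 41 >= 0, use v(x) = x^0.7
41^0.7 = 13.457
v(41) = 13.46


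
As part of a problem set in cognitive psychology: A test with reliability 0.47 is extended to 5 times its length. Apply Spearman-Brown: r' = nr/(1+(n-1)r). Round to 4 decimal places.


r_new = n*r / (1 + (n-1)*r)
Numerator = 5 * 0.47 = 2.35
Denominator = 1 + 4 * 0.47 = 2.88
r_new = 2.35 / 2.88
= 0.8160


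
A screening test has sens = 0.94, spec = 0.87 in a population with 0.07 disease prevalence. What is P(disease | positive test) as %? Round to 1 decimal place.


PPV = (sens * prev) / (sens * prev + (1-spec) * (1-prev))
Numerator = 0.94 * 0.07 = 0.0658
P(positive and no disease) = (1 - spec) * (1 - prev) = (1 - 0.87) * (1 - 0.07) = 0.1209
Denominator = 0.0658 + 0.1209 = 0.1867
PPV = 0.0658 / 0.1867 = 0.352437
As percentage = 35.2


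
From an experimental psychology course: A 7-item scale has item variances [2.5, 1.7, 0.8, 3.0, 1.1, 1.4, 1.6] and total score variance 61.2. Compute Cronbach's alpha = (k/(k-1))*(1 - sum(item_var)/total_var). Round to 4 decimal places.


alpha = (k/(k-1)) * (1 - sum(s_i^2)/s_total^2)
sum(item variances) = 12.1
k/(k-1) = 7/6 = 1.166667
1 - 12.1/61.2 = 1 - 0.197712 = 0.802288
alpha = 1.166667 * 0.802288
= 0.9360


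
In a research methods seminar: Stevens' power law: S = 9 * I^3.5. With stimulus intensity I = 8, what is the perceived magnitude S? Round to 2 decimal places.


S = 9 * 8^3.5
8^3.5 = 1448.1547
S = 9 * 1448.1547
= 13033.39


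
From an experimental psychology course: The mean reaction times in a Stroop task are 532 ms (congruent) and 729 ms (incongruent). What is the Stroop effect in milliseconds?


Stroop effect = RT(incongruent) - RT(congruent)
= 729 - 532
= 197 ms


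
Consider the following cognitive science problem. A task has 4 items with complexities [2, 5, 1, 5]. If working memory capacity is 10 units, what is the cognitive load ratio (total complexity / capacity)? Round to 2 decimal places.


Total complexity = 2 + 5 + 1 + 5 = 13
Load = total / capacity = 13 / 10
= 1.30


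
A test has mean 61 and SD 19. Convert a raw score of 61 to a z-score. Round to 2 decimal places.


z = (X - mu) / sigma
= (61 - 61) / 19
= 0 / 19
= 0.00


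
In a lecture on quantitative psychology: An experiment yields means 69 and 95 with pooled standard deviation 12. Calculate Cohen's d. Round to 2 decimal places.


Cohen's d = (M1 - M2) / S_pooled
= (69 - 95) / 12
= -26 / 12
= -2.17


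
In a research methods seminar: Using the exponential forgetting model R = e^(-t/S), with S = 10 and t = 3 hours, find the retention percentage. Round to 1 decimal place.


R = e^(-t/S)
-t/S = -3/10 = -0.3
R = e^(-0.3) = 0.740818
Percentage = 0.740818 * 100
= 74.1


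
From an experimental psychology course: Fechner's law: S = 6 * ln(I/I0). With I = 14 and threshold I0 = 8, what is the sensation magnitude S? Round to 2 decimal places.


S = 6 * ln(14/8)
I/I0 = 1.75
ln(1.75) = 0.5596
S = 6 * 0.5596
= 3.36


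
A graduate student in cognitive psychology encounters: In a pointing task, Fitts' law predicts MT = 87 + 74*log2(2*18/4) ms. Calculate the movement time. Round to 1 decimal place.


MT = 87 + 74 * log2(2*18/4)
2D/W = 9.0
log2(9.0) = 3.1699
MT = 87 + 74 * 3.1699
= 321.6 ms


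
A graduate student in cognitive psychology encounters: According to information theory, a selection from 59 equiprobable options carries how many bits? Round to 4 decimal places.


H = log2(n)
H = log2(59)
= 5.8826


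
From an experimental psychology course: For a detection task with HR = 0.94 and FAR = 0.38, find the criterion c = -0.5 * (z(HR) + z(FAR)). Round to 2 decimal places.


c = -0.5 * (z(HR) + z(FAR))
z(0.94) = 1.5548
z(0.38) = -0.3055
c = -0.5 * (1.5548 + -0.3055)
= -0.5 * 1.2493
= -0.62


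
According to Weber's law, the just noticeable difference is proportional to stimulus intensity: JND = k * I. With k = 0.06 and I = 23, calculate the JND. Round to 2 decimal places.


JND = k * I
JND = 0.06 * 23
= 1.38


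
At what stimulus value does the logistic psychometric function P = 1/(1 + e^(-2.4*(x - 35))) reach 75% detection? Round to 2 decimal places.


At P = 0.75: 0.75 = 1/(1 + e^(-k*(x-x0)))
Solving: e^(-k*(x-x0)) = 1/3
x = x0 + ln(3)/k
ln(3) = 1.0986
x = 35 + 1.0986/2.4
= 35 + 0.4578
= 35.46


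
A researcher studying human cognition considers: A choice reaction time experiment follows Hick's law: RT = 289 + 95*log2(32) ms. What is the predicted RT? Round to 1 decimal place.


RT = 289 + 95 * log2(32)
log2(32) = 5.0
RT = 289 + 95 * 5.0
= 289 + 475.0
= 764.0 ms


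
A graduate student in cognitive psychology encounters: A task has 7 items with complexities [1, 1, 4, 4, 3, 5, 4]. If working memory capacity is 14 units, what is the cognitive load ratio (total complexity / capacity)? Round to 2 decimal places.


Total complexity = 1 + 1 + 4 + 4 + 3 + 5 + 4 = 22
Load = total / capacity = 22 / 14
= 1.57


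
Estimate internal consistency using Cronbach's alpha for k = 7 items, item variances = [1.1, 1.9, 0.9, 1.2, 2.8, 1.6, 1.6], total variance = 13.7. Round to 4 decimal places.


alpha = (k/(k-1)) * (1 - sum(s_i^2)/s_total^2)
sum(item variances) = 11.1
k/(k-1) = 7/6 = 1.166667
1 - 11.1/13.7 = 1 - 0.810219 = 0.189781
alpha = 1.166667 * 0.189781
= 0.2214


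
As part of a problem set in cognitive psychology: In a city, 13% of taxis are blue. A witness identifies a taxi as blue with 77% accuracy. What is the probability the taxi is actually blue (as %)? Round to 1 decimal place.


P(blue | says blue) = P(says blue | blue)*P(blue) / [P(says blue | blue)*P(blue) + P(says blue | not blue)*P(not blue)]
Numerator = 0.77 * 0.13 = 0.1001
False identification = 0.23 * 0.87 = 0.2001
P = 0.1001 / (0.1001 + 0.2001)
= 0.1001 / 0.3002
As percentage = 33.3


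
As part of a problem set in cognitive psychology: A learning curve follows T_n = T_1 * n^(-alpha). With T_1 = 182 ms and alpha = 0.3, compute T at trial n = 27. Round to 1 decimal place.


T_n = 182 * 27^(-0.3)
27^(-0.3) = 0.372041
T_n = 182 * 0.372041
= 67.7 ms


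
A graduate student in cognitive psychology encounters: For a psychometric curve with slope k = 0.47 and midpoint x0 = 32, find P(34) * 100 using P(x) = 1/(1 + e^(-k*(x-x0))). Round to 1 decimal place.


P(x) = 1/(1 + e^(-0.47*(34 - 32)))
Exponent = -0.47 * 2 = -0.94
e^(-0.94) = 0.390628
P = 1/(1 + 0.390628) = 0.7191
Percentage = 71.9


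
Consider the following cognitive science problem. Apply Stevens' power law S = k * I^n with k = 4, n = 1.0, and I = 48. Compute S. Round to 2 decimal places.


S = 4 * 48^1.0
48^1.0 = 48.0
S = 4 * 48.0
= 192.00


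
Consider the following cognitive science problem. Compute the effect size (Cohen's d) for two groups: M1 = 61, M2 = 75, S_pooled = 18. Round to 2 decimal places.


Cohen's d = (M1 - M2) / S_pooled
= (61 - 75) / 18
= -14 / 18
= -0.78


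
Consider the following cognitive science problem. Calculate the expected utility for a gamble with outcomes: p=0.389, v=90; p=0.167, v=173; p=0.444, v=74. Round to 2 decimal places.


EU = sum(p_i * v_i)
0.389 * 90 = 35.01
0.167 * 173 = 28.891
0.444 * 74 = 32.856
EU = 35.01 + 28.891 + 32.856
= 96.76


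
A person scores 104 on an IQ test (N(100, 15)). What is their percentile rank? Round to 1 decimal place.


z = (IQ - mean) / SD
z = (104 - 100) / 15 = 0.2667
Percentile = Phi(0.2667) * 100
Phi(0.2667) = 0.60515
= 60.5


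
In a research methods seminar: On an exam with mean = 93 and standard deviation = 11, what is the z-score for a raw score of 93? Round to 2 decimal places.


z = (X - mu) / sigma
= (93 - 93) / 11
= 0 / 11
= 0.00


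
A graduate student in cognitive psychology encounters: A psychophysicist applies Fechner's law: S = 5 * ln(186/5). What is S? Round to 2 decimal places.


S = 5 * ln(186/5)
I/I0 = 37.2
ln(37.2) = 3.6163
S = 5 * 3.6163
= 18.08


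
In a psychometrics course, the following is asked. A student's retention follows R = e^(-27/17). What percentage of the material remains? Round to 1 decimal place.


R = e^(-t/S)
-t/S = -27/17 = -1.588235
R = e^(-1.588235) = 0.204286
Percentage = 0.204286 * 100
= 20.4


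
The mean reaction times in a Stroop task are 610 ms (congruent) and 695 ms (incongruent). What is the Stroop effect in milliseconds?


Stroop effect = RT(incongruent) - RT(congruent)
= 695 - 610
= 85 ms


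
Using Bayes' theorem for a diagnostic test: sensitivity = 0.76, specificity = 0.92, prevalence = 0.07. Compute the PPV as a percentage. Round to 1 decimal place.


PPV = (sens * prev) / (sens * prev + (1-spec) * (1-prev))
Numerator = 0.76 * 0.07 = 0.0532
P(positive and no disease) = (1 - spec) * (1 - prev) = (1 - 0.92) * (1 - 0.07) = 0.0744
Denominator = 0.0532 + 0.0744 = 0.1276
PPV = 0.0532 / 0.1276 = 0.416928
As percentage = 41.7


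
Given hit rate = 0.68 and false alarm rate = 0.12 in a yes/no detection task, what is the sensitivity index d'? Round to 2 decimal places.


d' = z(HR) - z(FAR)
z(0.68) = 0.4677
z(0.12) = -1.175
d' = 0.4677 - -1.175
= 1.64


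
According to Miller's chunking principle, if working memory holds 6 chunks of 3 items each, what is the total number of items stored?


Total items = chunks * items_per_chunk
= 6 * 3
= 18


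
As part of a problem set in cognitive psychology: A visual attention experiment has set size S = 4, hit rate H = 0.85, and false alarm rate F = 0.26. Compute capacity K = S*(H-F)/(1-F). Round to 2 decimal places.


K = S * (H - F) / (1 - F)
H - F = 0.59
1 - F = 0.74
K = 4 * 0.59 / 0.74
= 3.19


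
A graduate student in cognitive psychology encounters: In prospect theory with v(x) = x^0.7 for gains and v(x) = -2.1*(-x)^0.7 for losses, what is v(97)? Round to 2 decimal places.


Since x = 97 >= 0, use v(x) = x^0.7
97^0.7 = 24.589
v(97) = 24.59


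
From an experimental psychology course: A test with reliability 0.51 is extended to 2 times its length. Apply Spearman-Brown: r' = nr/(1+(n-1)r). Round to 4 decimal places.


r_new = n*r / (1 + (n-1)*r)
Numerator = 2 * 0.51 = 1.02
Denominator = 1 + 1 * 0.51 = 1.51
r_new = 1.02 / 1.51
= 0.6755


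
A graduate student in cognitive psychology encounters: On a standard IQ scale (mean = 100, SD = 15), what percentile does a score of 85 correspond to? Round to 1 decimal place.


z = (IQ - mean) / SD
z = (85 - 100) / 15 = -1.0
Percentile = Phi(-1.0) * 100
Phi(-1.0) = 0.158655
= 15.9


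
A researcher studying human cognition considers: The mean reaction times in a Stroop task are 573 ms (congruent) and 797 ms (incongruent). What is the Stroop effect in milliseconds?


Stroop effect = RT(incongruent) - RT(congruent)
= 797 - 573
= 224 ms


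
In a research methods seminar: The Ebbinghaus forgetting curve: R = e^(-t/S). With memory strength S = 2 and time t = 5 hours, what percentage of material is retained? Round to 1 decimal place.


R = e^(-t/S)
-t/S = -5/2 = -2.5
R = e^(-2.5) = 0.082085
Percentage = 0.082085 * 100
= 8.2


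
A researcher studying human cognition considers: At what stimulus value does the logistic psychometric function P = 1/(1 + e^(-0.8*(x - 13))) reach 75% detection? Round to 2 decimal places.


At P = 0.75: 0.75 = 1/(1 + e^(-k*(x-x0)))
Solving: e^(-k*(x-x0)) = 1/3
x = x0 + ln(3)/k
ln(3) = 1.0986
x = 13 + 1.0986/0.8
= 13 + 1.3732
= 14.37


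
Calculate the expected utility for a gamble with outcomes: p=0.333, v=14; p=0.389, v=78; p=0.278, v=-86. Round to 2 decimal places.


EU = sum(p_i * v_i)
0.333 * 14 = 4.662
0.389 * 78 = 30.342
0.278 * -86 = -23.908
EU = 4.662 + 30.342 + -23.908
= 11.10


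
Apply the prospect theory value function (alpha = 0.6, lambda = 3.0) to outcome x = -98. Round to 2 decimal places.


Since x = -98 < 0, use v(x) = -lambda*(-x)^alpha
(-x) = 98
98^0.6 = 15.658
v(-98) = -3.0 * 15.658
= -46.97


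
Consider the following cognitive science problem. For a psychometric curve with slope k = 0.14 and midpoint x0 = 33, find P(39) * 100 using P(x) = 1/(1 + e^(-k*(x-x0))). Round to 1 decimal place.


P(x) = 1/(1 + e^(-0.14*(39 - 33)))
Exponent = -0.14 * 6 = -0.84
e^(-0.84) = 0.431711
P = 1/(1 + 0.431711) = 0.698465
Percentage = 69.8


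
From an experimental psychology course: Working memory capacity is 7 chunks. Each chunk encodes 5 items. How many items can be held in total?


Total items = chunks * items_per_chunk
= 7 * 5
= 35


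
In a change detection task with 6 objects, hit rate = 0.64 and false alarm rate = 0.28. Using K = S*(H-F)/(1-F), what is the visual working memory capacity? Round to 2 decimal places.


K = S * (H - F) / (1 - F)
H - F = 0.36
1 - F = 0.72
K = 6 * 0.36 / 0.72
= 3.00


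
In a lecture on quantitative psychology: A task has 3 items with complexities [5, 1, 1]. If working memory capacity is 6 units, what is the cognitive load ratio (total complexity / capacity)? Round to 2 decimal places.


Total complexity = 5 + 1 + 1 = 7
Load = total / capacity = 7 / 6
= 1.17


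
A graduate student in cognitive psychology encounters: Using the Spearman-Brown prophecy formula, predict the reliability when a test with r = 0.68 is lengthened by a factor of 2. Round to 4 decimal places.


r_new = n*r / (1 + (n-1)*r)
Numerator = 2 * 0.68 = 1.36
Denominator = 1 + 1 * 0.68 = 1.68
r_new = 1.36 / 1.68
= 0.8095


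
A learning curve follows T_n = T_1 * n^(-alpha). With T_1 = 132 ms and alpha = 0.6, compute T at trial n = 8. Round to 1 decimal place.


T_n = 132 * 8^(-0.6)
8^(-0.6) = 0.287175
T_n = 132 * 0.287175
= 37.9 ms


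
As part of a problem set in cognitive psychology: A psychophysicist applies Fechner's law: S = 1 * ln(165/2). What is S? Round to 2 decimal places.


S = 1 * ln(165/2)
I/I0 = 82.5
ln(82.5) = 4.4128
S = 1 * 4.4128
= 4.41


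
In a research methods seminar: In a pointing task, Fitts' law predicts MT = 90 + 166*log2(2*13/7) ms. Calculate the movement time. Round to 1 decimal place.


MT = 90 + 166 * log2(2*13/7)
2D/W = 3.714286
log2(3.714286) = 1.8931
MT = 90 + 166 * 1.8931
= 404.3 ms


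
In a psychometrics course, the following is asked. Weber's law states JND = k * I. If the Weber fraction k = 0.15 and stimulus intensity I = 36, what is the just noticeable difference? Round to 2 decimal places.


JND = k * I
JND = 0.15 * 36
= 5.40


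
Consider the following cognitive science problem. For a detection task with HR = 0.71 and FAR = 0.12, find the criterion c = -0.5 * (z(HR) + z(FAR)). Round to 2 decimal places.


c = -0.5 * (z(HR) + z(FAR))
z(0.71) = 0.5534
z(0.12) = -1.175
c = -0.5 * (0.5534 + -1.175)
= -0.5 * -0.6216
= 0.31


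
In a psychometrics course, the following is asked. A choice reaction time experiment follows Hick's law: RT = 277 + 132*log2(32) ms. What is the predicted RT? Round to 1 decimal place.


RT = 277 + 132 * log2(32)
log2(32) = 5.0
RT = 277 + 132 * 5.0
= 277 + 660.0
= 937.0 ms


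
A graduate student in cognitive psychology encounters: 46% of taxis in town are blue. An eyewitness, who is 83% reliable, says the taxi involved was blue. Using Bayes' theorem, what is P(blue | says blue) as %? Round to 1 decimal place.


P(blue | says blue) = P(says blue | blue)*P(blue) / [P(says blue | blue)*P(blue) + P(says blue | not blue)*P(not blue)]
Numerator = 0.83 * 0.46 = 0.3818
False identification = 0.17 * 0.54 = 0.0918
P = 0.3818 / (0.3818 + 0.0918)
= 0.3818 / 0.4736
As percentage = 80.6


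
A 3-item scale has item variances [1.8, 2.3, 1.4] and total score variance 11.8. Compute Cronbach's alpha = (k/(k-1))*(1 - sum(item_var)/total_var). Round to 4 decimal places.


alpha = (k/(k-1)) * (1 - sum(s_i^2)/s_total^2)
sum(item variances) = 5.5
k/(k-1) = 3/2 = 1.5
1 - 5.5/11.8 = 1 - 0.466102 = 0.533898
alpha = 1.5 * 0.533898
= 0.8008


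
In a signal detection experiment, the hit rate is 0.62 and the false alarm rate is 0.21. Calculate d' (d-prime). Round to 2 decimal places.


d' = z(HR) - z(FAR)
z(0.62) = 0.3055
z(0.21) = -0.8064
d' = 0.3055 - -0.8064
= 1.11


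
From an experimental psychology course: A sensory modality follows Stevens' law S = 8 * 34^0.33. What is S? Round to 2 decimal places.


S = 8 * 34^0.33
34^0.33 = 3.2018
S = 8 * 3.2018
= 25.61


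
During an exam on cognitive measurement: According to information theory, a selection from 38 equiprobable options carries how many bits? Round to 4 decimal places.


H = log2(n)
H = log2(38)
= 5.2479


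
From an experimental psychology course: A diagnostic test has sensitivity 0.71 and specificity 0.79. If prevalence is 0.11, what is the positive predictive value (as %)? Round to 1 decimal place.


PPV = (sens * prev) / (sens * prev + (1-spec) * (1-prev))
Numerator = 0.71 * 0.11 = 0.0781
P(positive and no disease) = (1 - spec) * (1 - prev) = (1 - 0.79) * (1 - 0.11) = 0.1869
Denominator = 0.0781 + 0.1869 = 0.265
PPV = 0.0781 / 0.265 = 0.294717
As percentage = 29.5


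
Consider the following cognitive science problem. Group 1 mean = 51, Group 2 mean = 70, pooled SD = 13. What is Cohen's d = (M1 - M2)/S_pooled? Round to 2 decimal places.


Cohen's d = (M1 - M2) / S_pooled
= (51 - 70) / 13
= -19 / 13
= -1.46


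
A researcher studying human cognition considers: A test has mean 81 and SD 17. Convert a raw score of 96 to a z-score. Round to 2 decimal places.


z = (X - mu) / sigma
= (96 - 81) / 17
= 15 / 17
= 0.88


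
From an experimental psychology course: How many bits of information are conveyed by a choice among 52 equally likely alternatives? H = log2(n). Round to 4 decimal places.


H = log2(n)
H = log2(52)
= 5.7004


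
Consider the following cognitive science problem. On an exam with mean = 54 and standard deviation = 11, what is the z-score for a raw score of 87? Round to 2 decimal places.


z = (X - mu) / sigma
= (87 - 54) / 11
= 33 / 11
= 3.00


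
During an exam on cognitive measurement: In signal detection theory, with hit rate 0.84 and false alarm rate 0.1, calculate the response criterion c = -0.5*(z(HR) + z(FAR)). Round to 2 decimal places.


c = -0.5 * (z(HR) + z(FAR))
z(0.84) = 0.9945
z(0.1) = -1.2816
c = -0.5 * (0.9945 + -1.2816)
= -0.5 * -0.2871
= 0.14


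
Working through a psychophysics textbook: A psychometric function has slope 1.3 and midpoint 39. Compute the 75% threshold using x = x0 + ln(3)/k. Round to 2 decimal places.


At P = 0.75: 0.75 = 1/(1 + e^(-k*(x-x0)))
Solving: e^(-k*(x-x0)) = 1/3
x = x0 + ln(3)/k
ln(3) = 1.0986
x = 39 + 1.0986/1.3
= 39 + 0.8451
= 39.85


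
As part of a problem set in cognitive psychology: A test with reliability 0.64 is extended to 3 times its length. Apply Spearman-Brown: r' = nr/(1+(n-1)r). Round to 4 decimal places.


r_new = n*r / (1 + (n-1)*r)
Numerator = 3 * 0.64 = 1.92
Denominator = 1 + 2 * 0.64 = 2.28
r_new = 1.92 / 2.28
= 0.8421


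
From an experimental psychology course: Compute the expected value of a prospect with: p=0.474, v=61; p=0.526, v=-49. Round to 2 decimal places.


EU = sum(p_i * v_i)
0.474 * 61 = 28.914
0.526 * -49 = -25.774
EU = 28.914 + -25.774
= 3.14


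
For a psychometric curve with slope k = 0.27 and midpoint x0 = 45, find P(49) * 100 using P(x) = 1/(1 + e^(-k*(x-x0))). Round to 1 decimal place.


P(x) = 1/(1 + e^(-0.27*(49 - 45)))
Exponent = -0.27 * 4 = -1.08
e^(-1.08) = 0.339596
P = 1/(1 + 0.339596) = 0.746494
Percentage = 74.6


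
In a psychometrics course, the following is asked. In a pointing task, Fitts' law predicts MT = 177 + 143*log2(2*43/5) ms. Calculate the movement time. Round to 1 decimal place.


MT = 177 + 143 * log2(2*43/5)
2D/W = 17.2
log2(17.2) = 4.1043
MT = 177 + 143 * 4.1043
= 763.9 ms


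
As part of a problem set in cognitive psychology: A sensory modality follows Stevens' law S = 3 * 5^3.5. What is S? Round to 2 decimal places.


S = 3 * 5^3.5
5^3.5 = 279.5085
S = 3 * 279.5085
= 838.53


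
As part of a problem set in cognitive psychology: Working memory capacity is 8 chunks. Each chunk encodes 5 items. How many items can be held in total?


Total items = chunks * items_per_chunk
= 8 * 5
= 40


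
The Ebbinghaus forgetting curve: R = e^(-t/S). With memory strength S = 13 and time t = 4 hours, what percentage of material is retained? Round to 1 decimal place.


R = e^(-t/S)
-t/S = -4/13 = -0.307692
R = e^(-0.307692) = 0.735142
Percentage = 0.735142 * 100
= 73.5


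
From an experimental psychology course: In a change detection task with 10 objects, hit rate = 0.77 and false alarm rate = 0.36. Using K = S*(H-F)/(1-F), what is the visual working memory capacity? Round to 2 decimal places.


K = S * (H - F) / (1 - F)
H - F = 0.41
1 - F = 0.64
K = 10 * 0.41 / 0.64
= 6.41


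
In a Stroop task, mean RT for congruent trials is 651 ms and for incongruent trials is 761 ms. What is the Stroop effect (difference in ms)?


Stroop effect = RT(incongruent) - RT(congruent)
= 761 - 651
= 110 ms


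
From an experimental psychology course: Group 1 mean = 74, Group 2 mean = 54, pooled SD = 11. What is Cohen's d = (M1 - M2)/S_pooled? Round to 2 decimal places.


Cohen's d = (M1 - M2) / S_pooled
= (74 - 54) / 11
= 20 / 11
= 1.82


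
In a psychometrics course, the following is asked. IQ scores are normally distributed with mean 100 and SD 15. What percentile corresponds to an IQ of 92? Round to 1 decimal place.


z = (IQ - mean) / SD
z = (92 - 100) / 15 = -0.5333
Percentile = Phi(-0.5333) * 100
Phi(-0.5333) = 0.296913
= 29.7


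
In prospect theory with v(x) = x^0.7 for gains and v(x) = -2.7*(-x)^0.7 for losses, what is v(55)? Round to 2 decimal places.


Since x = 55 >= 0, use v(x) = x^0.7
55^0.7 = 16.5293
v(55) = 16.53


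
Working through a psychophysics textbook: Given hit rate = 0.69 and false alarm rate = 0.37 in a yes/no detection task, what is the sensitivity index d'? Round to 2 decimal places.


d' = z(HR) - z(FAR)
z(0.69) = 0.4959
z(0.37) = -0.3319
d' = 0.4959 - -0.3319
= 0.83


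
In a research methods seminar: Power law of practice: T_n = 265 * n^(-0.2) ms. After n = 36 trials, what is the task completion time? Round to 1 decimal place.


T_n = 265 * 36^(-0.2)
36^(-0.2) = 0.488359
T_n = 265 * 0.488359
= 129.4 ms


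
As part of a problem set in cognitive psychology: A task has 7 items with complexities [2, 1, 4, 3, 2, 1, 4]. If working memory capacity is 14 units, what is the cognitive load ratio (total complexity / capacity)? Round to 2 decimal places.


Total complexity = 2 + 1 + 4 + 3 + 2 + 1 + 4 = 17
Load = total / capacity = 17 / 14
= 1.21


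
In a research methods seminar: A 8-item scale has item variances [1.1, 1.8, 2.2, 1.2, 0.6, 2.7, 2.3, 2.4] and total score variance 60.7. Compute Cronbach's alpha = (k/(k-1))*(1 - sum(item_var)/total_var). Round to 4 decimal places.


alpha = (k/(k-1)) * (1 - sum(s_i^2)/s_total^2)
sum(item variances) = 14.3
k/(k-1) = 8/7 = 1.142857
1 - 14.3/60.7 = 1 - 0.235585 = 0.764415
alpha = 1.142857 * 0.764415
= 0.8736


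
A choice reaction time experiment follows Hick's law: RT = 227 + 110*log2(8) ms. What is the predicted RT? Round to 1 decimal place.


RT = 227 + 110 * log2(8)
log2(8) = 3.0
RT = 227 + 110 * 3.0
= 227 + 330.0
= 557.0 ms


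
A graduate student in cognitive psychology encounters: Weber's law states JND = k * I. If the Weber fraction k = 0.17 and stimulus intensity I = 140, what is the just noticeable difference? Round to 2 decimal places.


JND = k * I
JND = 0.17 * 140
= 23.80


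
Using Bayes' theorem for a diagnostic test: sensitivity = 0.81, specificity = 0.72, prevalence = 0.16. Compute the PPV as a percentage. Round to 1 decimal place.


PPV = (sens * prev) / (sens * prev + (1-spec) * (1-prev))
Numerator = 0.81 * 0.16 = 0.1296
P(positive and no disease) = (1 - spec) * (1 - prev) = (1 - 0.72) * (1 - 0.16) = 0.2352
Denominator = 0.1296 + 0.2352 = 0.3648
PPV = 0.1296 / 0.3648 = 0.355263
As percentage = 35.5


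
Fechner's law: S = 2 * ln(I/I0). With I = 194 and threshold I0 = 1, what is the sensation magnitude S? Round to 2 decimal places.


S = 2 * ln(194/1)
I/I0 = 194.0
ln(194.0) = 5.2679
S = 2 * 5.2679
= 10.54


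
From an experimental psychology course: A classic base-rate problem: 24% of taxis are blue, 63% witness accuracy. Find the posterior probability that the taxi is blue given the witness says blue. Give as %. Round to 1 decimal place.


P(blue | says blue) = P(says blue | blue)*P(blue) / [P(says blue | blue)*P(blue) + P(says blue | not blue)*P(not blue)]
Numerator = 0.63 * 0.24 = 0.1512
False identification = 0.37 * 0.76 = 0.2812
P = 0.1512 / (0.1512 + 0.2812)
= 0.1512 / 0.4324
As percentage = 35.0


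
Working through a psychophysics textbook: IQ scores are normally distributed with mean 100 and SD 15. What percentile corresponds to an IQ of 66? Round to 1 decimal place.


z = (IQ - mean) / SD
z = (66 - 100) / 15 = -2.2667
Percentile = Phi(-2.2667) * 100
Phi(-2.2667) = 0.011704
= 1.2


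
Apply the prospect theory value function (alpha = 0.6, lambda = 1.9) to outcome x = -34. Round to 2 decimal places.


Since x = -34 < 0, use v(x) = -lambda*(-x)^alpha
(-x) = 34
34^0.6 = 8.2964
v(-34) = -1.9 * 8.2964
= -15.76


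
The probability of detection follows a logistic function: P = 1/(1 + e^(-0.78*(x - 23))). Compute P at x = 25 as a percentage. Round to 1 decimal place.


P(x) = 1/(1 + e^(-0.78*(25 - 23)))
Exponent = -0.78 * 2 = -1.56
e^(-1.56) = 0.210136
P = 1/(1 + 0.210136) = 0.826353
Percentage = 82.6


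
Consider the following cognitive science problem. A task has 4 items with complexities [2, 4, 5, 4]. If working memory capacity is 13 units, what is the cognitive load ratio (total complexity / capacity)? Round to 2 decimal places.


Total complexity = 2 + 4 + 5 + 4 = 15
Load = total / capacity = 15 / 13
= 1.15


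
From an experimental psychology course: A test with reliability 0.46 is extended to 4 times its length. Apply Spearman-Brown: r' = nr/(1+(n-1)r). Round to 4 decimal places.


r_new = n*r / (1 + (n-1)*r)
Numerator = 4 * 0.46 = 1.84
Denominator = 1 + 3 * 0.46 = 2.38
r_new = 1.84 / 2.38
= 0.7731


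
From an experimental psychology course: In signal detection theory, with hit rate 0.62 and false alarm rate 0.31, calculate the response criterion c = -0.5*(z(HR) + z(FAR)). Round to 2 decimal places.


c = -0.5 * (z(HR) + z(FAR))
z(0.62) = 0.3055
z(0.31) = -0.4959
c = -0.5 * (0.3055 + -0.4959)
= -0.5 * -0.1904
= 0.10
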